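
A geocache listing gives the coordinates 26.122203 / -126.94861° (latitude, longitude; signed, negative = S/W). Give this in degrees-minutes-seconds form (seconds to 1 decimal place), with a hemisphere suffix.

26°07′19.9″ N, 126°56′55.0″ W

Lat: 0.122203° → 7.33218′; 0.33218 × 60 = 19.931″
Longitude is negative → W; |value| = 126.948610
Longitude: whole degrees 126; 56.91660′ → 56′ and 54.996″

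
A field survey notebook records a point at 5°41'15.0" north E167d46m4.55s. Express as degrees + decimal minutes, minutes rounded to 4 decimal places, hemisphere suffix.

5° 41.2500′ N, 167° 46.0758′ E

Lat: 41 + 15/60 = 41.250000′
Longitude: 46 + 4.55/60 = 46.075833′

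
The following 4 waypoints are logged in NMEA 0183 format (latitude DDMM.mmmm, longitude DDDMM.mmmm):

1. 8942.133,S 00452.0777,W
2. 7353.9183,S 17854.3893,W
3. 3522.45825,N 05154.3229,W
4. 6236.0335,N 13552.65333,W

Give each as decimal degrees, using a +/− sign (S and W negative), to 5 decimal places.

Point 1:
  Latitude: degrees = first 2 digits = 89, minutes = 42.133; 89 + 42.133/60 = 89.702217
  S → negative
  Longitude: degrees = first 3 digits = 4, minutes = 52.0777; 4 + 52.0777/60 = 4.867962
  W → negative
Point 2:
  Latitude: split at 2 digits → 73° and 53.9183′; 73 + 53.9183/60 = 73.898638
  hemisphere S, so the sign is −
  λ: split at 3 digits → 178° and 54.3893′; 178 + 54.3893/60 = 178.906488
  hemisphere W, so the sign is −
Point 3:
  Lat: split at 2 digits → 35° and 22.45825′; 35 + 22.45825/60 = 35.374304
  N ⇒ keep positive
  Lon: split at 3 digits → 051° and 54.3229′; 51 + 54.3229/60 = 51.905382
  hemisphere W, so the sign is −
Point 4:
  Latitude: split at 2 digits → 62° and 36.0335′; 62 + 36.0335/60 = 62.600558
  N ⇒ keep positive
  Lon: degrees = first 3 digits = 135, minutes = 52.65333; 135 + 52.65333/60 = 135.877556
  W ⇒ negate

1. -89.70222, -4.86796
2. -73.89864, -178.90649
3. 35.37430, -51.90538
4. 62.60056, -135.87756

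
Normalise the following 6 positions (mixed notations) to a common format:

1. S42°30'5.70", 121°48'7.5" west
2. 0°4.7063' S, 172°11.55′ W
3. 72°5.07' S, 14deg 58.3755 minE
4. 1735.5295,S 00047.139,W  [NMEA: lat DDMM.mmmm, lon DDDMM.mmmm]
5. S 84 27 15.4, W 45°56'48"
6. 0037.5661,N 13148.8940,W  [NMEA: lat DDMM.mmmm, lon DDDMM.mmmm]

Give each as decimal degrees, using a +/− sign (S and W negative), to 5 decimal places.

Point 1:
  φ: 42° + 30/60 + 5.7/3600 = 42 + 0.500000 + 0.001583 = 42.501583
  S ⇒ negate
  Lon: 121 + 48/60 + 7.5/3600 = 121.802083
  W → negative
Point 2:
  Lat: 4.7063′ = 0.078438°; total 0.078438
  S ⇒ negate
  λ: 11.55′ = 0.192500°; total 172.192500
  W ⇒ negate
Point 3:
  φ: 72 + 5.07/60 = 72.084500
  hemisphere S, so the sign is −
  λ: 58.3755′ = 0.972925°; total 14.972925
  E → positive
Point 4:
  Latitude: degrees = first 2 digits = 17, minutes = 35.5295; 17 + 35.5295/60 = 17.592158
  S → negative
  λ: split at 3 digits → 000° and 47.139′; 0 + 47.139/60 = 0.785650
  W ⇒ negate
Point 5:
  φ: 84 + 27/60 + 15.4/3600 = 84.454278
  S → negative
  Longitude: 45 + 56/60 + 48/3600 = 45.946667
  W ⇒ negate
Point 6:
  Lat: degrees = first 2 digits = 0, minutes = 37.5661; 0 + 37.5661/60 = 0.626102
  N ⇒ keep positive
  λ: split at 3 digits → 131° and 48.894′; 131 + 48.894/60 = 131.814900
  W → negative

1. -42.50158, -121.80208
2. -0.07844, -172.19250
3. -72.08450, 14.97293
4. -17.59216, -0.78565
5. -84.45428, -45.94667
6. 0.62610, -131.81490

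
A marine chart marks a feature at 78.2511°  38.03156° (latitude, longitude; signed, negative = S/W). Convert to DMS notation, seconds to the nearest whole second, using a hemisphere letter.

78°15′4″ N, 38°01′54″ E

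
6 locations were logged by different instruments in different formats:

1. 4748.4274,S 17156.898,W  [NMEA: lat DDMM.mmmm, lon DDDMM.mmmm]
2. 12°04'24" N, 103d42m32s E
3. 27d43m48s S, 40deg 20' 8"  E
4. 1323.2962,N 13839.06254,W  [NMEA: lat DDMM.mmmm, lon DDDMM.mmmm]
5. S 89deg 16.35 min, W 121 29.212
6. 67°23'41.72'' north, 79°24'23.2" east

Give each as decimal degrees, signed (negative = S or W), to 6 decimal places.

1. -47.807123, -171.948300
2. 12.073333, 103.708889
3. -27.730000, 40.335556
4. 13.388270, -138.651042
5. -89.272500, -121.486867
6. 67.394922, 79.406444

Point 1:
  Lat: degrees = first 2 digits = 47, minutes = 48.4274; 47 + 48.4274/60 = 47.8071233
  S → negative
  Longitude: split at 3 digits → 171° and 56.898′; 171 + 56.898/60 = 171.9483000
  hemisphere W, so the sign is −
Point 2:
  Lat: 12° + 4/60 + 24/3600 = 12 + 0.066667 + 0.006667 = 12.0733333
  N ⇒ keep positive
  Lon: 103 + 42/60 + 32/3600 = 103.7088889
  E → positive
Point 3:
  Latitude: 27° + 43/60 + 48/3600 = 27 + 0.716667 + 0.013333 = 27.7300000
  S ⇒ negate
  Longitude: 40° + 20/60 + 8/3600 = 40 + 0.333333 + 0.002222 = 40.3355556
  E → positive
Point 4:
  φ: split at 2 digits → 13° and 23.2962′; 13 + 23.2962/60 = 13.3882700
  N → positive
  λ: split at 3 digits → 138° and 39.06254′; 138 + 39.06254/60 = 138.6510423
  W → negative
Point 5:
  Lat: 16.35′ = 0.272500°; total 89.2725000
  hemisphere S, so the sign is −
  Longitude: 121 + 29.212/60 = 121.4868667
  W ⇒ negate
Point 6:
  Latitude: 67 + 23/60 + 41.72/3600 = 67.3949222
  N ⇒ keep positive
  Lon: 24′ + 23.2″ = 24.38667′; 79 + 24.38667/60 = 79.4064444
  E → positive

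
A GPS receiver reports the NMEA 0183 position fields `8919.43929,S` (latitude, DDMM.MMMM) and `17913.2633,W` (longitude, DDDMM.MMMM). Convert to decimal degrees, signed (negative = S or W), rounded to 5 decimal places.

-89.32399, -179.22106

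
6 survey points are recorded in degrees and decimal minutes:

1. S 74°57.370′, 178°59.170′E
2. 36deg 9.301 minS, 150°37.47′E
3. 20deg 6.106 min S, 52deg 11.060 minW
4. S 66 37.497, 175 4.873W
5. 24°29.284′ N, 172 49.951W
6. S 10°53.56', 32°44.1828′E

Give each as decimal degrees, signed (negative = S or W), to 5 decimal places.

Point 1:
  Latitude: 57.37′ = 0.956167°; total 74.956167
  S → negative
  λ: 59.17′ = 0.986167°; total 178.986167
  E → positive
Point 2:
  Lat: 9.301′ = 0.155017°; total 36.155017
  S → negative
  λ: 150 + 37.47/60 = 150.624500
  E → positive
Point 3:
  Lat: 6.106′ = 0.101767°; total 20.101767
  S → negative
  Longitude: 52 + 11.06/60 = 52.184333
  hemisphere W, so the sign is −
Point 4:
  Lat: 66 + 37.497/60 = 66.624950
  hemisphere S, so the sign is −
  λ: 4.873′ = 0.081217°; total 175.081217
  W → negative
Point 5:
  Lat: 24 + 29.284/60 = 24.488067
  N ⇒ keep positive
  Longitude: 49.951′ = 0.832517°; total 172.832517
  hemisphere W, so the sign is −
Point 6:
  φ: 10 + 53.56/60 = 10.892667
  S → negative
  λ: 44.1828′ = 0.736380°; total 32.736380
  E → positive

1. -74.95617, 178.98617
2. -36.15502, 150.62450
3. -20.10177, -52.18433
4. -66.62495, -175.08122
5. 24.48807, -172.83252
6. -10.89267, 32.73638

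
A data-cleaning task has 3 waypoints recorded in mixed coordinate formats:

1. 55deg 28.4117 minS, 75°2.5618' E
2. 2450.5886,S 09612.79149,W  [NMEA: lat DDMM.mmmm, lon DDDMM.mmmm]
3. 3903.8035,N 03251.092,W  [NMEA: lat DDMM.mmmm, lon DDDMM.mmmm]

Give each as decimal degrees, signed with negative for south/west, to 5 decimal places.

Point 1:
  Latitude: 55 + 28.4117/60 = 55.473528
  hemisphere S, so the sign is −
  Lon: 2.5618′ = 0.042697°; total 75.042697
  E ⇒ keep positive
Point 2:
  Latitude: degrees = first 2 digits = 24, minutes = 50.5886; 24 + 50.5886/60 = 24.843143
  S ⇒ negate
  Longitude: degrees = first 3 digits = 96, minutes = 12.79149; 96 + 12.79149/60 = 96.213192
  W ⇒ negate
Point 3:
  φ: split at 2 digits → 39° and 3.8035′; 39 + 3.8035/60 = 39.063392
  N ⇒ keep positive
  Longitude: split at 3 digits → 032° and 51.092′; 32 + 51.092/60 = 32.851533
  W ⇒ negate

1. -55.47353, 75.04270
2. -24.84314, -96.21319
3. 39.06339, -32.85153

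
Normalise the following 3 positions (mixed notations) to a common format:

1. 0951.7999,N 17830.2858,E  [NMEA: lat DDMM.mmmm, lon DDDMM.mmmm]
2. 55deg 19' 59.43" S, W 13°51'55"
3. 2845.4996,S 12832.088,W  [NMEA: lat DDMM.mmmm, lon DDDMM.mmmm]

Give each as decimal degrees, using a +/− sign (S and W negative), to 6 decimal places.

1. 9.863332, 178.504763
2. -55.333175, -13.865278
3. -28.758327, -128.534800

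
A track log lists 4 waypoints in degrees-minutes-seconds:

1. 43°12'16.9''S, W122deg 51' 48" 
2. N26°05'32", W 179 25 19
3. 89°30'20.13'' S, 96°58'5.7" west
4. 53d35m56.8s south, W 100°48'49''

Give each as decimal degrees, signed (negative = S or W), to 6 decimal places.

Point 1:
  Lat: 43 + 12/60 + 16.9/3600 = 43.2046944
  hemisphere S, so the sign is −
  Longitude: 122 + 51/60 + 48/3600 = 122.8633333
  W ⇒ negate
Point 2:
  Latitude: 26 + 5/60 + 32/3600 = 26.0922222
  N ⇒ keep positive
  Longitude: 25′ + 19″ = 25.31667′; 179 + 25.31667/60 = 179.4219444
  W → negative
Point 3:
  Lat: 89 + 30/60 + 20.13/3600 = 89.5055917
  S ⇒ negate
  λ: 96 + 58/60 + 5.7/3600 = 96.9682500
  W → negative
Point 4:
  φ: 53 + 35/60 + 56.8/3600 = 53.5991111
  S ⇒ negate
  Lon: 48′ + 49″ = 48.81667′; 100 + 48.81667/60 = 100.8136111
  hemisphere W, so the sign is −

1. -43.204694, -122.863333
2. 26.092222, -179.421944
3. -89.505592, -96.968250
4. -53.599111, -100.813611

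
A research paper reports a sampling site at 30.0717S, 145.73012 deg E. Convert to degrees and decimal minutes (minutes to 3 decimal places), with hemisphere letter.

Lat: minutes = (30.071700 − 30) × 60 = 4.30200
λ: fractional part 0.730120 → 43.80720 minutes

30° 4.302′ S, 145° 43.807′ E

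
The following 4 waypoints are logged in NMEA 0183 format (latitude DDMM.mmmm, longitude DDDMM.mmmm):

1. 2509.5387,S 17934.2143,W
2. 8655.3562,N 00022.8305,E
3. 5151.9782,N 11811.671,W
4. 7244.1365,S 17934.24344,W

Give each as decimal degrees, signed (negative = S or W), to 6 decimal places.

Point 1:
  Lat: split at 2 digits → 25° and 9.5387′; 25 + 9.5387/60 = 25.1589783
  hemisphere S, so the sign is −
  Longitude: split at 3 digits → 179° and 34.2143′; 179 + 34.2143/60 = 179.5702383
  W ⇒ negate
Point 2:
  Latitude: split at 2 digits → 86° and 55.3562′; 86 + 55.3562/60 = 86.9226033
  N → positive
  Lon: split at 3 digits → 000° and 22.8305′; 0 + 22.8305/60 = 0.3805083
  E → positive
Point 3:
  φ: split at 2 digits → 51° and 51.9782′; 51 + 51.9782/60 = 51.8663033
  N → positive
  Lon: degrees = first 3 digits = 118, minutes = 11.671; 118 + 11.671/60 = 118.1945167
  hemisphere W, so the sign is −
Point 4:
  Lat: split at 2 digits → 72° and 44.1365′; 72 + 44.1365/60 = 72.7356083
  S ⇒ negate
  Lon: degrees = first 3 digits = 179, minutes = 34.24344; 179 + 34.24344/60 = 179.5707240
  W → negative

1. -25.158978, -179.570238
2. 86.922603, 0.380508
3. 51.866303, -118.194517
4. -72.735608, -179.570724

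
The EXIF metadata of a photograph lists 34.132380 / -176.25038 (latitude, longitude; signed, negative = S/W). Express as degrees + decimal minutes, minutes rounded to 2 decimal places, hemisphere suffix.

34° 7.94′ N, 176° 15.02′ W

Latitude: 34° + 0.132380 × 60 = 34° 7.9428′
Longitude is negative → W; |value| = 176.250380
Lon: 176° + 0.250380 × 60 = 176° 15.0228′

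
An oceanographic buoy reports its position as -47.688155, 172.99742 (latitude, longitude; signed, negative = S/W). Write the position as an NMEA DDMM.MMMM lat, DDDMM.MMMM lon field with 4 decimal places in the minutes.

4741.2893,S / 17259.8452,E

Latitude is negative → S; |value| = 47.688155
Lat: 47° + 0.688155 × 60 = 47° 41.289300′
Longitude: 172° + 0.997420 × 60 = 172° 59.845200′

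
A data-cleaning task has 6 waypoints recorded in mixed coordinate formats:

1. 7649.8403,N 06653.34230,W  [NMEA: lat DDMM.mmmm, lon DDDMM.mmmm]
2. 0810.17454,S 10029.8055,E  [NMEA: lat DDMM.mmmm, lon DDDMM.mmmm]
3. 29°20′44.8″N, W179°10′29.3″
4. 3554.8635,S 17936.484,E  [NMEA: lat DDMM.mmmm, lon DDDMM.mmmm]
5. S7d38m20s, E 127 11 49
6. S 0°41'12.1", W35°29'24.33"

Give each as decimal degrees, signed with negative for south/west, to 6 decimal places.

Point 1:
  φ: split at 2 digits → 76° and 49.8403′; 76 + 49.8403/60 = 76.8306717
  N ⇒ keep positive
  Longitude: split at 3 digits → 066° and 53.3423′; 66 + 53.3423/60 = 66.8890383
  W ⇒ negate
Point 2:
  Latitude: split at 2 digits → 08° and 10.17454′; 8 + 10.17454/60 = 8.1695757
  S ⇒ negate
  Lon: split at 3 digits → 100° and 29.8055′; 100 + 29.8055/60 = 100.4967583
  E ⇒ keep positive
Point 3:
  Latitude: 29° + 20/60 + 44.8/3600 = 29 + 0.333333 + 0.012444 = 29.3457778
  N → positive
  Longitude: 10′ + 29.3″ = 10.48833′; 179 + 10.48833/60 = 179.1748056
  W ⇒ negate
Point 4:
  φ: degrees = first 2 digits = 35, minutes = 54.8635; 35 + 54.8635/60 = 35.9143917
  S → negative
  Lon: split at 3 digits → 179° and 36.484′; 179 + 36.484/60 = 179.6080667
  E → positive
Point 5:
  φ: 38′ + 20″ = 38.33333′; 7 + 38.33333/60 = 7.6388889
  S ⇒ negate
  Longitude: 127° + 11/60 + 49/3600 = 127 + 0.183333 + 0.013611 = 127.1969444
  E ⇒ keep positive
Point 6:
  φ: 0° + 41/60 + 12.1/3600 = 0 + 0.683333 + 0.003361 = 0.6866944
  hemisphere S, so the sign is −
  Lon: 35° + 29/60 + 24.33/3600 = 35 + 0.483333 + 0.006758 = 35.4900917
  W → negative

1. 76.830672, -66.889038
2. -8.169576, 100.496758
3. 29.345778, -179.174806
4. -35.914392, 179.608067
5. -7.638889, 127.196944
6. -0.686694, -35.490092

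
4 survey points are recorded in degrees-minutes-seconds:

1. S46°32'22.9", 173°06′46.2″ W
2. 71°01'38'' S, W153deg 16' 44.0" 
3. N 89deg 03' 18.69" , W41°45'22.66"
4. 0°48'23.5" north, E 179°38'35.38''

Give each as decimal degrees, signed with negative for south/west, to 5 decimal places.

Point 1:
  φ: 32′ + 22.9″ = 32.38167′; 46 + 32.38167/60 = 46.539694
  S ⇒ negate
  Longitude: 173 + 6/60 + 46.2/3600 = 173.112833
  W → negative
Point 2:
  Latitude: 1′ + 38″ = 1.63333′; 71 + 1.63333/60 = 71.027222
  S ⇒ negate
  Longitude: 153 + 16/60 + 44/3600 = 153.278889
  hemisphere W, so the sign is −
Point 3:
  φ: 3′ + 18.69″ = 3.31150′; 89 + 3.31150/60 = 89.055192
  N ⇒ keep positive
  Lon: 41 + 45/60 + 22.66/3600 = 41.756294
  hemisphere W, so the sign is −
Point 4:
  Latitude: 0 + 48/60 + 23.5/3600 = 0.806528
  N → positive
  Longitude: 179° + 38/60 + 35.38/3600 = 179 + 0.633333 + 0.009828 = 179.643161
  E ⇒ keep positive

1. -46.53969, -173.11283
2. -71.02722, -153.27889
3. 89.05519, -41.75629
4. 0.80653, 179.64316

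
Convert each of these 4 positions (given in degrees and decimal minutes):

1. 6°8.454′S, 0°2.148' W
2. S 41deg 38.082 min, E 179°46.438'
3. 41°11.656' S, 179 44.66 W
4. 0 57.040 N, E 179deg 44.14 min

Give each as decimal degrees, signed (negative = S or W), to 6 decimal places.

Point 1:
  Latitude: 8.454′ = 0.140900°; total 6.1409000
  S ⇒ negate
  Longitude: 0 + 2.148/60 = 0.0358000
  hemisphere W, so the sign is −
Point 2:
  Lat: 41 + 38.082/60 = 41.6347000
  hemisphere S, so the sign is −
  Longitude: 46.438′ = 0.773967°; total 179.7739667
  E → positive
Point 3:
  φ: 11.656′ = 0.194267°; total 41.1942667
  hemisphere S, so the sign is −
  Longitude: 44.66′ = 0.744333°; total 179.7443333
  W ⇒ negate
Point 4:
  Latitude: 57.04′ = 0.950667°; total 0.9506667
  N ⇒ keep positive
  Lon: 44.14′ = 0.735667°; total 179.7356667
  E → positive

1. -6.140900, -0.035800
2. -41.634700, 179.773967
3. -41.194267, -179.744333
4. 0.950667, 179.735667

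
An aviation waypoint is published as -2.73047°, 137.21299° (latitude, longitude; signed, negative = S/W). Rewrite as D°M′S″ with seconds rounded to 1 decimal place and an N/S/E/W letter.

2°43′49.7″ S, 137°12′46.8″ E

Latitude is negative → S; |value| = 2.730470
Latitude: whole degrees 2; 43.82820′ → 43′ and 49.692″
λ: whole degrees 137; 12.77940′ → 12′ and 46.764″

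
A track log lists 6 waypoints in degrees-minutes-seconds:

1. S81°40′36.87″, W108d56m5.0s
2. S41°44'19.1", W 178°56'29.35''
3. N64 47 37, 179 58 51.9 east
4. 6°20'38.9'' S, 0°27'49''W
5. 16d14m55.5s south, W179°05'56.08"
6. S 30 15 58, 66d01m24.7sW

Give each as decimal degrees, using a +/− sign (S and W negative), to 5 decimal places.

Point 1:
  Lat: 40′ + 36.87″ = 40.61450′; 81 + 40.61450/60 = 81.676908
  S → negative
  Lon: 108° + 56/60 + 5/3600 = 108 + 0.933333 + 0.001389 = 108.934722
  W → negative
Point 2:
  φ: 44′ + 19.1″ = 44.31833′; 41 + 44.31833/60 = 41.738639
  hemisphere S, so the sign is −
  Longitude: 178 + 56/60 + 29.35/3600 = 178.941486
  W ⇒ negate
Point 3:
  Lat: 64° + 47/60 + 37/3600 = 64 + 0.783333 + 0.010278 = 64.793611
  N → positive
  λ: 58′ + 51.9″ = 58.86500′; 179 + 58.86500/60 = 179.981083
  E ⇒ keep positive
Point 4:
  Latitude: 20′ + 38.9″ = 20.64833′; 6 + 20.64833/60 = 6.344139
  hemisphere S, so the sign is −
  Lon: 0 + 27/60 + 49/3600 = 0.463611
  W ⇒ negate
Point 5:
  φ: 16 + 14/60 + 55.5/3600 = 16.248750
  S ⇒ negate
  Longitude: 179 + 5/60 + 56.08/3600 = 179.098911
  W ⇒ negate
Point 6:
  φ: 30° + 15/60 + 58/3600 = 30 + 0.250000 + 0.016111 = 30.266111
  S → negative
  Lon: 66° + 1/60 + 24.7/3600 = 66 + 0.016667 + 0.006861 = 66.023528
  W ⇒ negate

1. -81.67691, -108.93472
2. -41.73864, -178.94149
3. 64.79361, 179.98108
4. -6.34414, -0.46361
5. -16.24875, -179.09891
6. -30.26611, -66.02353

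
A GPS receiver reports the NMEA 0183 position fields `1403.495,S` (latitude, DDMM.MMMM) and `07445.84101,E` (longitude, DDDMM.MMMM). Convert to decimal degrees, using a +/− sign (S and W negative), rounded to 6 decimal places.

-14.058250, 74.764017

Latitude: degrees = first 2 digits = 14, minutes = 3.495; 14 + 3.495/60 = 14.0582500
S → negative
Longitude: split at 3 digits → 074° and 45.84101′; 74 + 45.84101/60 = 74.7640168
E ⇒ keep positive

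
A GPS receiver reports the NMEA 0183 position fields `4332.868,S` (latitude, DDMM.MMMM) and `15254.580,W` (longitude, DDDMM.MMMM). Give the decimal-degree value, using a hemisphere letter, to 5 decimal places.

Latitude: degrees = first 2 digits = 43, minutes = 32.868; 43 + 32.868/60 = 43.547800
Longitude: split at 3 digits → 152° and 54.58′; 152 + 54.58/60 = 152.909667

43.54780° S, 152.90967° W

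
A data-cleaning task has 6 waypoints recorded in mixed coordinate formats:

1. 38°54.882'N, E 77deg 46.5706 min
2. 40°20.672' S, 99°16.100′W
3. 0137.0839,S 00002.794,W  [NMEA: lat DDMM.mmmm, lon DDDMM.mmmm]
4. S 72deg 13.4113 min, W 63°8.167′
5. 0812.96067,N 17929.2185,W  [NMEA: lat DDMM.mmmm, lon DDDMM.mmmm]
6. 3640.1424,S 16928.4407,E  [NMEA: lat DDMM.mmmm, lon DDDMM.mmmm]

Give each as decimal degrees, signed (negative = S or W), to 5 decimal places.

Point 1:
  φ: 54.882′ = 0.914700°; total 38.914700
  N ⇒ keep positive
  Lon: 46.5706′ = 0.776177°; total 77.776177
  E → positive
Point 2:
  Lat: 40 + 20.672/60 = 40.344533
  S ⇒ negate
  Longitude: 99 + 16.1/60 = 99.268333
  hemisphere W, so the sign is −
Point 3:
  Latitude: degrees = first 2 digits = 1, minutes = 37.0839; 1 + 37.0839/60 = 1.618065
  hemisphere S, so the sign is −
  Longitude: degrees = first 3 digits = 0, minutes = 2.794; 0 + 2.794/60 = 0.046567
  W → negative
Point 4:
  φ: 72 + 13.4113/60 = 72.223522
  S ⇒ negate
  λ: 63 + 8.167/60 = 63.136117
  hemisphere W, so the sign is −
Point 5:
  Latitude: split at 2 digits → 08° and 12.96067′; 8 + 12.96067/60 = 8.216011
  N → positive
  Longitude: split at 3 digits → 179° and 29.2185′; 179 + 29.2185/60 = 179.486975
  hemisphere W, so the sign is −
Point 6:
  φ: degrees = first 2 digits = 36, minutes = 40.1424; 36 + 40.1424/60 = 36.669040
  hemisphere S, so the sign is −
  Longitude: degrees = first 3 digits = 169, minutes = 28.4407; 169 + 28.4407/60 = 169.474012
  E → positive

1. 38.91470, 77.77618
2. -40.34453, -99.26833
3. -1.61807, -0.04657
4. -72.22352, -63.13612
5. 8.21601, -179.48698
6. -36.66904, 169.47401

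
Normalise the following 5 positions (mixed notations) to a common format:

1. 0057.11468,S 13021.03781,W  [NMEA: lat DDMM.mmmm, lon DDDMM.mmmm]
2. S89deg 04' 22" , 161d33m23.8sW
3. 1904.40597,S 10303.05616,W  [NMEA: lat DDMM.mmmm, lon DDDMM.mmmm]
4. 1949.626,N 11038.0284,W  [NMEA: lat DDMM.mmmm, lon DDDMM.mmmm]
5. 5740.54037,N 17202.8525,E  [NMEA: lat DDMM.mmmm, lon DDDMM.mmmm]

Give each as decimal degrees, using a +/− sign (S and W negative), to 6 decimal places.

Point 1:
  Latitude: degrees = first 2 digits = 0, minutes = 57.11468; 0 + 57.11468/60 = 0.9519113
  S → negative
  Lon: degrees = first 3 digits = 130, minutes = 21.03781; 130 + 21.03781/60 = 130.3506302
  W → negative
Point 2:
  φ: 89° + 4/60 + 22/3600 = 89 + 0.066667 + 0.006111 = 89.0727778
  hemisphere S, so the sign is −
  Longitude: 161° + 33/60 + 23.8/3600 = 161 + 0.550000 + 0.006611 = 161.5566111
  W ⇒ negate
Point 3:
  Latitude: degrees = first 2 digits = 19, minutes = 4.40597; 19 + 4.40597/60 = 19.0734328
  hemisphere S, so the sign is −
  Lon: degrees = first 3 digits = 103, minutes = 3.05616; 103 + 3.05616/60 = 103.0509360
  W ⇒ negate
Point 4:
  Lat: degrees = first 2 digits = 19, minutes = 49.626; 19 + 49.626/60 = 19.8271000
  N ⇒ keep positive
  λ: degrees = first 3 digits = 110, minutes = 38.0284; 110 + 38.0284/60 = 110.6338067
  W → negative
Point 5:
  φ: split at 2 digits → 57° and 40.54037′; 57 + 40.54037/60 = 57.6756728
  N ⇒ keep positive
  Lon: degrees = first 3 digits = 172, minutes = 2.8525; 172 + 2.8525/60 = 172.0475417
  E ⇒ keep positive

1. -0.951911, -130.350630
2. -89.072778, -161.556611
3. -19.073433, -103.050936
4. 19.827100, -110.633807
5. 57.675673, 172.047542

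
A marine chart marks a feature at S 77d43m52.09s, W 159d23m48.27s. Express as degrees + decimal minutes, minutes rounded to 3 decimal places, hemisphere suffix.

77° 43.868′ S, 159° 23.805′ W

Latitude: seconds/60 = 0.86817; minutes = 43 + 0.86817 = 43.86817
Longitude: 23 + 48.27/60 = 23.80450′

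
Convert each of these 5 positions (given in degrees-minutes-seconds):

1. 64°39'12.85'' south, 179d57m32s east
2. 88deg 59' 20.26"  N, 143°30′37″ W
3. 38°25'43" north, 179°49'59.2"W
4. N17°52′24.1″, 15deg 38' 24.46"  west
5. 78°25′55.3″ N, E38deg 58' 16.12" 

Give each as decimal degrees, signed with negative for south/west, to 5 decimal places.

1. -64.65357, 179.95889
2. 88.98896, -143.51028
3. 38.42861, -179.83311
4. 17.87336, -15.64013
5. 78.43203, 38.97114

Point 1:
  φ: 64° + 39/60 + 12.85/3600 = 64 + 0.650000 + 0.003569 = 64.653569
  S ⇒ negate
  Longitude: 179° + 57/60 + 32/3600 = 179 + 0.950000 + 0.008889 = 179.958889
  E ⇒ keep positive
Point 2:
  Lat: 88 + 59/60 + 20.26/3600 = 88.988961
  N ⇒ keep positive
  Longitude: 143° + 30/60 + 37/3600 = 143 + 0.500000 + 0.010278 = 143.510278
  hemisphere W, so the sign is −
Point 3:
  φ: 38° + 25/60 + 43/3600 = 38 + 0.416667 + 0.011944 = 38.428611
  N → positive
  Lon: 179 + 49/60 + 59.2/3600 = 179.833111
  W → negative
Point 4:
  φ: 52′ + 24.1″ = 52.40167′; 17 + 52.40167/60 = 17.873361
  N ⇒ keep positive
  λ: 15° + 38/60 + 24.46/3600 = 15 + 0.633333 + 0.006794 = 15.640128
  W → negative
Point 5:
  φ: 78° + 25/60 + 55.3/3600 = 78 + 0.416667 + 0.015361 = 78.432028
  N → positive
  λ: 38 + 58/60 + 16.12/3600 = 38.971144
  E ⇒ keep positive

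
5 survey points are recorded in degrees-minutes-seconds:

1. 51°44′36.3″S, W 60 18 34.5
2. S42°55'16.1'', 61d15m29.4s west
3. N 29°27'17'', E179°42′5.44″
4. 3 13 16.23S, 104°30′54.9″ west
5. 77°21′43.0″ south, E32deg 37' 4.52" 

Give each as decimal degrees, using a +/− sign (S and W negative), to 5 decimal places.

Point 1:
  Latitude: 51 + 44/60 + 36.3/3600 = 51.743417
  S ⇒ negate
  Lon: 60° + 18/60 + 34.5/3600 = 60 + 0.300000 + 0.009583 = 60.309583
  W → negative
Point 2:
  Lat: 42° + 55/60 + 16.1/3600 = 42 + 0.916667 + 0.004472 = 42.921139
  hemisphere S, so the sign is −
  λ: 61 + 15/60 + 29.4/3600 = 61.258167
  W ⇒ negate
Point 3:
  Latitude: 29° + 27/60 + 17/3600 = 29 + 0.450000 + 0.004722 = 29.454722
  N → positive
  Longitude: 42′ + 5.44″ = 42.09067′; 179 + 42.09067/60 = 179.701511
  E → positive
Point 4:
  Latitude: 3° + 13/60 + 16.23/3600 = 3 + 0.216667 + 0.004508 = 3.221175
  hemisphere S, so the sign is −
  λ: 104 + 30/60 + 54.9/3600 = 104.515250
  hemisphere W, so the sign is −
Point 5:
  φ: 21′ + 43″ = 21.71667′; 77 + 21.71667/60 = 77.361944
  hemisphere S, so the sign is −
  Longitude: 37′ + 4.52″ = 37.07533′; 32 + 37.07533/60 = 32.617922
  E ⇒ keep positive

1. -51.74342, -60.30958
2. -42.92114, -61.25817
3. 29.45472, 179.70151
4. -3.22118, -104.51525
5. -77.36194, 32.61792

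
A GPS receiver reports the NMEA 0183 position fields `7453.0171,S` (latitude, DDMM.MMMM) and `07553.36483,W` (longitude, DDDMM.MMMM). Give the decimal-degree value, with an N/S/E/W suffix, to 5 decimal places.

74.88362° S, 75.88941° W

Latitude: degrees = first 2 digits = 74, minutes = 53.0171; 74 + 53.0171/60 = 74.883618
Longitude: degrees = first 3 digits = 75, minutes = 53.36483; 75 + 53.36483/60 = 75.889414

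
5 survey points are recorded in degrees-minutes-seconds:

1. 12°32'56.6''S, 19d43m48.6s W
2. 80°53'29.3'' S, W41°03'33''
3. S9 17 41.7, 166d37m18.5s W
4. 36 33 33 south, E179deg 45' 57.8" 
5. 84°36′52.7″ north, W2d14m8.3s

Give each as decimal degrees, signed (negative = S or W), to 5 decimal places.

1. -12.54906, -19.73017
2. -80.89147, -41.05917
3. -9.29492, -166.62181
4. -36.55917, 179.76606
5. 84.61464, -2.23564

Point 1:
  Lat: 12 + 32/60 + 56.6/3600 = 12.549056
  S ⇒ negate
  Lon: 19° + 43/60 + 48.6/3600 = 19 + 0.716667 + 0.013500 = 19.730167
  W ⇒ negate
Point 2:
  Latitude: 80° + 53/60 + 29.3/3600 = 80 + 0.883333 + 0.008139 = 80.891472
  S ⇒ negate
  Longitude: 3′ + 33″ = 3.55000′; 41 + 3.55000/60 = 41.059167
  W → negative
Point 3:
  Latitude: 17′ + 41.7″ = 17.69500′; 9 + 17.69500/60 = 9.294917
  S → negative
  Lon: 166° + 37/60 + 18.5/3600 = 166 + 0.616667 + 0.005139 = 166.621806
  hemisphere W, so the sign is −
Point 4:
  Latitude: 33′ + 33″ = 33.55000′; 36 + 33.55000/60 = 36.559167
  S ⇒ negate
  λ: 179° + 45/60 + 57.8/3600 = 179 + 0.750000 + 0.016056 = 179.766056
  E → positive
Point 5:
  Lat: 84° + 36/60 + 52.7/3600 = 84 + 0.600000 + 0.014639 = 84.614639
  N ⇒ keep positive
  Longitude: 2 + 14/60 + 8.3/3600 = 2.235639
  hemisphere W, so the sign is −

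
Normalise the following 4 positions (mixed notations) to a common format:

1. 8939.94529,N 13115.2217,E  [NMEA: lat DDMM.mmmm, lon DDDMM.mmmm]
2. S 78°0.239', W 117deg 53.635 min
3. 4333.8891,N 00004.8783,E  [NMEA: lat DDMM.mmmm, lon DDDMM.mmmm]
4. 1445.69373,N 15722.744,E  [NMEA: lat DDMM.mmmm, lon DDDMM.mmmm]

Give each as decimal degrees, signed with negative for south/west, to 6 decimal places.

Point 1:
  Latitude: split at 2 digits → 89° and 39.94529′; 89 + 39.94529/60 = 89.6657548
  N ⇒ keep positive
  Lon: split at 3 digits → 131° and 15.2217′; 131 + 15.2217/60 = 131.2536950
  E → positive
Point 2:
  Lat: 78 + 0.239/60 = 78.0039833
  S → negative
  Longitude: 53.635′ = 0.893917°; total 117.8939167
  hemisphere W, so the sign is −
Point 3:
  φ: split at 2 digits → 43° and 33.8891′; 43 + 33.8891/60 = 43.5648183
  N → positive
  λ: split at 3 digits → 000° and 4.8783′; 0 + 4.8783/60 = 0.0813050
  E → positive
Point 4:
  φ: degrees = first 2 digits = 14, minutes = 45.69373; 14 + 45.69373/60 = 14.7615622
  N → positive
  λ: split at 3 digits → 157° and 22.744′; 157 + 22.744/60 = 157.3790667
  E → positive

1. 89.665755, 131.253695
2. -78.003983, -117.893917
3. 43.564818, 0.081305
4. 14.761562, 157.379067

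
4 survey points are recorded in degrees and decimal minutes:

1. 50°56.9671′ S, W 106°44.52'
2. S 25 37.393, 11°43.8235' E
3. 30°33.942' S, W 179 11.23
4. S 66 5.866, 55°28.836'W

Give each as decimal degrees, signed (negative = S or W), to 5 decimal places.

Point 1:
  Lat: 50 + 56.9671/60 = 50.949452
  S → negative
  Lon: 44.52′ = 0.742000°; total 106.742000
  W ⇒ negate
Point 2:
  Latitude: 25 + 37.393/60 = 25.623217
  S ⇒ negate
  Lon: 11 + 43.8235/60 = 11.730392
  E → positive
Point 3:
  Lat: 30 + 33.942/60 = 30.565700
  S ⇒ negate
  λ: 179 + 11.23/60 = 179.187167
  W → negative
Point 4:
  Latitude: 5.866′ = 0.097767°; total 66.097767
  S → negative
  Lon: 55 + 28.836/60 = 55.480600
  W → negative

1. -50.94945, -106.74200
2. -25.62322, 11.73039
3. -30.56570, -179.18717
4. -66.09777, -55.48060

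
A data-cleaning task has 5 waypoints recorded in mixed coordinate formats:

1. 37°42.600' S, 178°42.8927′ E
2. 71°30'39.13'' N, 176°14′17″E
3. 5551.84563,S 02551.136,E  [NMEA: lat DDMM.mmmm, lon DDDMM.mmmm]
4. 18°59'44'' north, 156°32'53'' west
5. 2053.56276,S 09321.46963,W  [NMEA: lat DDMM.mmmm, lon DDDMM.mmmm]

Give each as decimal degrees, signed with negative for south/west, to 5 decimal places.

1. -37.71000, 178.71488
2. 71.51087, 176.23806
3. -55.86409, 25.85227
4. 18.99556, -156.54806
5. -20.89271, -93.35783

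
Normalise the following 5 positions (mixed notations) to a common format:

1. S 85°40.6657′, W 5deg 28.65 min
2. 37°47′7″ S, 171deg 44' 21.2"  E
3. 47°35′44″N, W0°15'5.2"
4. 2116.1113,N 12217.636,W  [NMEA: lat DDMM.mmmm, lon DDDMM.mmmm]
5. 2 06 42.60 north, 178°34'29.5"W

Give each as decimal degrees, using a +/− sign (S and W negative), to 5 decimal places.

Point 1:
  φ: 85 + 40.6657/60 = 85.677762
  S → negative
  λ: 28.65′ = 0.477500°; total 5.477500
  W ⇒ negate
Point 2:
  Lat: 37 + 47/60 + 7/3600 = 37.785278
  hemisphere S, so the sign is −
  Lon: 171° + 44/60 + 21.2/3600 = 171 + 0.733333 + 0.005889 = 171.739222
  E → positive
Point 3:
  φ: 47° + 35/60 + 44/3600 = 47 + 0.583333 + 0.012222 = 47.595556
  N ⇒ keep positive
  Lon: 15′ + 5.2″ = 15.08667′; 0 + 15.08667/60 = 0.251444
  hemisphere W, so the sign is −
Point 4:
  Lat: degrees = first 2 digits = 21, minutes = 16.1113; 21 + 16.1113/60 = 21.268522
  N → positive
  Lon: split at 3 digits → 122° and 17.636′; 122 + 17.636/60 = 122.293933
  hemisphere W, so the sign is −
Point 5:
  Lat: 2° + 6/60 + 42.6/3600 = 2 + 0.100000 + 0.011833 = 2.111833
  N ⇒ keep positive
  λ: 178° + 34/60 + 29.5/3600 = 178 + 0.566667 + 0.008194 = 178.574861
  hemisphere W, so the sign is −

1. -85.67776, -5.47750
2. -37.78528, 171.73922
3. 47.59556, -0.25144
4. 21.26852, -122.29393
5. 2.11183, -178.57486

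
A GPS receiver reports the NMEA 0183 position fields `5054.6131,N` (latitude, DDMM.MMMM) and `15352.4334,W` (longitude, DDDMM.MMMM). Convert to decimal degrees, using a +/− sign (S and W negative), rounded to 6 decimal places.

50.910218, -153.873890

Latitude: degrees = first 2 digits = 50, minutes = 54.6131; 50 + 54.6131/60 = 50.9102183
N ⇒ keep positive
λ: split at 3 digits → 153° and 52.4334′; 153 + 52.4334/60 = 153.8738900
W ⇒ negate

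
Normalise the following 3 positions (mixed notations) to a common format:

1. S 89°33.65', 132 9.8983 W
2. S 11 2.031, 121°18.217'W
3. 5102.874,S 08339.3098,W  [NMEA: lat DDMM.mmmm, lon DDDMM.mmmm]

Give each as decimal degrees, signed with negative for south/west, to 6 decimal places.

Point 1:
  φ: 89 + 33.65/60 = 89.5608333
  S → negative
  Lon: 9.8983′ = 0.164972°; total 132.1649717
  hemisphere W, so the sign is −
Point 2:
  φ: 11 + 2.031/60 = 11.0338500
  hemisphere S, so the sign is −
  λ: 18.217′ = 0.303617°; total 121.3036167
  hemisphere W, so the sign is −
Point 3:
  Lat: split at 2 digits → 51° and 2.874′; 51 + 2.874/60 = 51.0479000
  hemisphere S, so the sign is −
  Longitude: degrees = first 3 digits = 83, minutes = 39.3098; 83 + 39.3098/60 = 83.6551633
  W → negative

1. -89.560833, -132.164972
2. -11.033850, -121.303617
3. -51.047900, -83.655163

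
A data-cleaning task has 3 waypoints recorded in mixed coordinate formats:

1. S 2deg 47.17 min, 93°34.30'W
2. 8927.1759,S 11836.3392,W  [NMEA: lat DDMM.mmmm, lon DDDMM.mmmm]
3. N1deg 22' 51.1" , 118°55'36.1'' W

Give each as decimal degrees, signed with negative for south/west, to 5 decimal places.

Point 1:
  φ: 2 + 47.17/60 = 2.786167
  hemisphere S, so the sign is −
  Longitude: 93 + 34.3/60 = 93.571667
  W ⇒ negate
Point 2:
  Latitude: split at 2 digits → 89° and 27.1759′; 89 + 27.1759/60 = 89.452932
  S ⇒ negate
  Lon: split at 3 digits → 118° and 36.3392′; 118 + 36.3392/60 = 118.605653
  hemisphere W, so the sign is −
Point 3:
  φ: 1 + 22/60 + 51.1/3600 = 1.380861
  N → positive
  Longitude: 118° + 55/60 + 36.1/3600 = 118 + 0.916667 + 0.010028 = 118.926694
  hemisphere W, so the sign is −

1. -2.78617, -93.57167
2. -89.45293, -118.60565
3. 1.38086, -118.92669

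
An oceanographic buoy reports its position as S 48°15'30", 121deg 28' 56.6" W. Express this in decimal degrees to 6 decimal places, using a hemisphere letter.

48.258333° S, 121.482389° W

Lat: 15′ + 30″ = 15.50000′; 48 + 15.50000/60 = 48.2583333
Lon: 28′ + 56.6″ = 28.94333′; 121 + 28.94333/60 = 121.4823889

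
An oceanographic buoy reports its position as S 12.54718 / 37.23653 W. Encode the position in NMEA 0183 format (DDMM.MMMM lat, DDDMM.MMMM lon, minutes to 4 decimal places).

1232.8308,S / 03714.1918,W

Latitude: minutes = (12.547180 − 12) × 60 = 32.830800
Lon: 37° + 0.236530 × 60 = 37° 14.191800′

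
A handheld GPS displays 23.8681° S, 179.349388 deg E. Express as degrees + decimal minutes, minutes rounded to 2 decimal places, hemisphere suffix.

Latitude: minutes = (23.868100 − 23) × 60 = 52.0860
Lon: fractional part 0.349388 → 20.9633 minutes

23° 52.09′ S, 179° 20.96′ E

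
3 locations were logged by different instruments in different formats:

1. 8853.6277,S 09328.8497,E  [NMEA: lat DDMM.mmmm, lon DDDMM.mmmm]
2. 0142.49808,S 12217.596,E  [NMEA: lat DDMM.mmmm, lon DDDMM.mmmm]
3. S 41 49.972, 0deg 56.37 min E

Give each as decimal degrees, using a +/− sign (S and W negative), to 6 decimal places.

Point 1:
  Latitude: degrees = first 2 digits = 88, minutes = 53.6277; 88 + 53.6277/60 = 88.8937950
  S ⇒ negate
  λ: degrees = first 3 digits = 93, minutes = 28.8497; 93 + 28.8497/60 = 93.4808283
  E ⇒ keep positive
Point 2:
  Lat: split at 2 digits → 01° and 42.49808′; 1 + 42.49808/60 = 1.7083013
  hemisphere S, so the sign is −
  Lon: degrees = first 3 digits = 122, minutes = 17.596; 122 + 17.596/60 = 122.2932667
  E → positive
Point 3:
  Latitude: 49.972′ = 0.832867°; total 41.8328667
  hemisphere S, so the sign is −
  λ: 0 + 56.37/60 = 0.9395000
  E → positive

1. -88.893795, 93.480828
2. -1.708301, 122.293267
3. -41.832867, 0.939500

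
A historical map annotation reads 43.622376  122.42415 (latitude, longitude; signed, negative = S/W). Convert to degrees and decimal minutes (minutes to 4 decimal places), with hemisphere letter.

43° 37.3426′ N, 122° 25.4490′ E

φ: 43° + 0.622376 × 60 = 43° 37.342560′
Lon: fractional part 0.424150 → 25.449000 minutes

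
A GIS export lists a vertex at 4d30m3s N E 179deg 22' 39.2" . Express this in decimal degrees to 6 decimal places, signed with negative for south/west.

Lat: 4° + 30/60 + 3/3600 = 4 + 0.500000 + 0.000833 = 4.5008333
N ⇒ keep positive
Lon: 179° + 22/60 + 39.2/3600 = 179 + 0.366667 + 0.010889 = 179.3775556
E ⇒ keep positive

4.500833, 179.377556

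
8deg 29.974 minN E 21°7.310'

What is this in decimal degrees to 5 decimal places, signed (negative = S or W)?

8.49957, 21.12183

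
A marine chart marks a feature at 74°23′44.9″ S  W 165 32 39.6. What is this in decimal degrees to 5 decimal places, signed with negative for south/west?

Latitude: 74 + 23/60 + 44.9/3600 = 74.395806
hemisphere S, so the sign is −
Lon: 32′ + 39.6″ = 32.66000′; 165 + 32.66000/60 = 165.544333
W ⇒ negate

-74.39581, -165.54433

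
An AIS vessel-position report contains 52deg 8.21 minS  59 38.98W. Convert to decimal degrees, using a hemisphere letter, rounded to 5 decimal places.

52.13683° S, 59.64967° W

Latitude: 52 + 8.21/60 = 52.136833
λ: 59 + 38.98/60 = 59.649667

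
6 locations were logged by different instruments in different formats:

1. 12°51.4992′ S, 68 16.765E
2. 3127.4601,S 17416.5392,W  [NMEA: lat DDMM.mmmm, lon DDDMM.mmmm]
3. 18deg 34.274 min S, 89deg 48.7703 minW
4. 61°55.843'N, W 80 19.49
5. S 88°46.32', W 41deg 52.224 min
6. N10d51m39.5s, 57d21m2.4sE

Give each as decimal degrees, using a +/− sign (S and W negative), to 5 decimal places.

1. -12.85832, 68.27942
2. -31.45767, -174.27565
3. -18.57123, -89.81284
4. 61.93072, -80.32483
5. -88.77200, -41.87040
6. 10.86097, 57.35067

Point 1:
  Latitude: 51.4992′ = 0.858320°; total 12.858320
  S ⇒ negate
  λ: 68 + 16.765/60 = 68.279417
  E → positive
Point 2:
  Latitude: degrees = first 2 digits = 31, minutes = 27.4601; 31 + 27.4601/60 = 31.457668
  S → negative
  Longitude: split at 3 digits → 174° and 16.5392′; 174 + 16.5392/60 = 174.275653
  W → negative
Point 3:
  Latitude: 18 + 34.274/60 = 18.571233
  hemisphere S, so the sign is −
  Lon: 89 + 48.7703/60 = 89.812838
  hemisphere W, so the sign is −
Point 4:
  Lat: 55.843′ = 0.930717°; total 61.930717
  N ⇒ keep positive
  Lon: 19.49′ = 0.324833°; total 80.324833
  W → negative
Point 5:
  Lat: 88 + 46.32/60 = 88.772000
  S → negative
  λ: 41 + 52.224/60 = 41.870400
  W ⇒ negate
Point 6:
  φ: 10 + 51/60 + 39.5/3600 = 10.860972
  N → positive
  Lon: 57° + 21/60 + 2.4/3600 = 57 + 0.350000 + 0.000667 = 57.350667
  E → positive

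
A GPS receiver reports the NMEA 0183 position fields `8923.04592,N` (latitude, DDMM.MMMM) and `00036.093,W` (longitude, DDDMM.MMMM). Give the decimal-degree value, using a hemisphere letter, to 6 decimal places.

Lat: degrees = first 2 digits = 89, minutes = 23.04592; 89 + 23.04592/60 = 89.3840987
Longitude: degrees = first 3 digits = 0, minutes = 36.093; 0 + 36.093/60 = 0.6015500

89.384099° N, 0.601550° W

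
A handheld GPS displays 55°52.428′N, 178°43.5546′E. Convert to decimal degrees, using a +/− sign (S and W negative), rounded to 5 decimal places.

55.87380, 178.72591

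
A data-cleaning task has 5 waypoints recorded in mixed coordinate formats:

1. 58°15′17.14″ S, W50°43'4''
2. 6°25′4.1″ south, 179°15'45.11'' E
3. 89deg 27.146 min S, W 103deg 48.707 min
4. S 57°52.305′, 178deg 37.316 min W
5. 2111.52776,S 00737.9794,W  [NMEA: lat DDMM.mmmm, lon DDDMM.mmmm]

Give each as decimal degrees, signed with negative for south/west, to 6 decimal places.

Point 1:
  Latitude: 15′ + 17.14″ = 15.28567′; 58 + 15.28567/60 = 58.2547611
  hemisphere S, so the sign is −
  λ: 43′ + 4″ = 43.06667′; 50 + 43.06667/60 = 50.7177778
  hemisphere W, so the sign is −
Point 2:
  Lat: 6 + 25/60 + 4.1/3600 = 6.4178056
  S ⇒ negate
  λ: 179° + 15/60 + 45.11/3600 = 179 + 0.250000 + 0.012531 = 179.2625306
  E → positive
Point 3:
  φ: 27.146′ = 0.452433°; total 89.4524333
  S → negative
  Lon: 103 + 48.707/60 = 103.8117833
  hemisphere W, so the sign is −
Point 4:
  Latitude: 52.305′ = 0.871750°; total 57.8717500
  hemisphere S, so the sign is −
  Longitude: 178 + 37.316/60 = 178.6219333
  hemisphere W, so the sign is −
Point 5:
  Latitude: split at 2 digits → 21° and 11.52776′; 21 + 11.52776/60 = 21.1921293
  S ⇒ negate
  Longitude: split at 3 digits → 007° and 37.9794′; 7 + 37.9794/60 = 7.6329900
  W ⇒ negate

1. -58.254761, -50.717778
2. -6.417806, 179.262531
3. -89.452433, -103.811783
4. -57.871750, -178.621933
5. -21.192129, -7.632990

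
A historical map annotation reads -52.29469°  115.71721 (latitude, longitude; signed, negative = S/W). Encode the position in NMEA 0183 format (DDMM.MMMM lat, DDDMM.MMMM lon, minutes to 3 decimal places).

5217.681,S / 11543.033,E

Latitude is negative → S; |value| = 52.294690
Latitude: minutes = (52.294690 − 52) × 60 = 17.68140
λ: 115° + 0.717210 × 60 = 115° 43.03260′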